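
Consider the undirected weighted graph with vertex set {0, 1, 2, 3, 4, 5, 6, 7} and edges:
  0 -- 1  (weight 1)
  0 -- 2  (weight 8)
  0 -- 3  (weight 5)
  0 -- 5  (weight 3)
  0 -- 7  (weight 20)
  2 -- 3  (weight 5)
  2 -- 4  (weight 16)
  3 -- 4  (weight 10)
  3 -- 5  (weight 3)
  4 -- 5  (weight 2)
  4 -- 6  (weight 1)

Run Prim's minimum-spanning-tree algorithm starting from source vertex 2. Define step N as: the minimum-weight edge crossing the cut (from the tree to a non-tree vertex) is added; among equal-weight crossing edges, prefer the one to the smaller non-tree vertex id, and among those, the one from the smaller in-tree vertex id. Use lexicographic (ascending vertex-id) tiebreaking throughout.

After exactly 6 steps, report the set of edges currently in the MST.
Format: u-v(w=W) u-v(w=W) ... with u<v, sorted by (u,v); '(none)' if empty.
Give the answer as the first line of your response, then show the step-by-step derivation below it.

0-1(w=1) 0-5(w=3) 2-3(w=5) 3-5(w=3) 4-5(w=2) 4-6(w=1)

step 1: add edge 2-3 (w=5); MST = {2-3(w=5)}
step 2: add edge 3-5 (w=3); MST = {2-3(w=5) 3-5(w=3)}
step 3: add edge 4-5 (w=2); MST = {2-3(w=5) 3-5(w=3) 4-5(w=2)}
step 4: add edge 4-6 (w=1); MST = {2-3(w=5) 3-5(w=3) 4-5(w=2) 4-6(w=1)}
step 5: add edge 0-5 (w=3); MST = {0-5(w=3) 2-3(w=5) 3-5(w=3) 4-5(w=2) 4-6(w=1)}
step 6: add edge 0-1 (w=1); MST = {0-1(w=1) 0-5(w=3) 2-3(w=5) 3-5(w=3) 4-5(w=2) 4-6(w=1)}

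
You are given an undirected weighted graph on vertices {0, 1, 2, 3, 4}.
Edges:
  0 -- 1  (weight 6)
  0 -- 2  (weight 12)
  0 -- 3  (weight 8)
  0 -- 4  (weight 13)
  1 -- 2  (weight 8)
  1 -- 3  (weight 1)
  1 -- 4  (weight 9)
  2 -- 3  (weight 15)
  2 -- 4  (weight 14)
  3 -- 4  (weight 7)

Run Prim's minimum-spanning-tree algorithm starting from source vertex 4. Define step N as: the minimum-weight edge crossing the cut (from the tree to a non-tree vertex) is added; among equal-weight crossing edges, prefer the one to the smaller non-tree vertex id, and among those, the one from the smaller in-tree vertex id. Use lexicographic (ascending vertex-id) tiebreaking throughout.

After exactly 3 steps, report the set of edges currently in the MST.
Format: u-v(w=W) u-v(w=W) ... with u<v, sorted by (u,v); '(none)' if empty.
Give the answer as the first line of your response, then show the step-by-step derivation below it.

0-1(w=6) 1-3(w=1) 3-4(w=7)

step 1: add edge 3-4 (w=7); MST = {3-4(w=7)}
step 2: add edge 1-3 (w=1); MST = {1-3(w=1) 3-4(w=7)}
step 3: add edge 0-1 (w=6); MST = {0-1(w=6) 1-3(w=1) 3-4(w=7)}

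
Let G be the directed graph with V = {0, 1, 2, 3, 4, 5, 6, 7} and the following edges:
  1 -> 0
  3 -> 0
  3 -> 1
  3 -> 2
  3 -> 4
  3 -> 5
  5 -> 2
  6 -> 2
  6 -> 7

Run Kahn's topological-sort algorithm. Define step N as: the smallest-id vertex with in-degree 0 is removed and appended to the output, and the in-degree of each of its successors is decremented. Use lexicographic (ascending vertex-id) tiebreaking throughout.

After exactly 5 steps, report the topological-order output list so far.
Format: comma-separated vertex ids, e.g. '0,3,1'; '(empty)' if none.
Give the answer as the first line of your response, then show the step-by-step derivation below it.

3,1,0,4,5

step 1: output 3; order=[3]; indeg=(1,0,2,0,0,0,0,1)
step 2: output 1; order=[3,1]; indeg=(0,0,2,0,0,0,0,1)
step 3: output 0; order=[3,1,0]; indeg=(0,0,2,0,0,0,0,1)
step 4: output 4; order=[3,1,0,4]; indeg=(0,0,2,0,0,0,0,1)
step 5: output 5; order=[3,1,0,4,5]; indeg=(0,0,1,0,0,0,0,1)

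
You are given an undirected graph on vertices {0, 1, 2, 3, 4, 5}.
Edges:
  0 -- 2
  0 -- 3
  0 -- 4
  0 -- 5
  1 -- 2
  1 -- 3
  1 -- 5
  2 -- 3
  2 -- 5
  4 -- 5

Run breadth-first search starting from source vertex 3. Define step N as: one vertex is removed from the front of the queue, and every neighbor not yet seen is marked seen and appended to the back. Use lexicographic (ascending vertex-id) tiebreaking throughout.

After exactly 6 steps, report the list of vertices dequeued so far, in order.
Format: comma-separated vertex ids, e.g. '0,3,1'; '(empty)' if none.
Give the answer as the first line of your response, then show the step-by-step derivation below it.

3,0,1,2,4,5

step 1: dequeue 3; queue=[0,1,2]; order=3
step 2: dequeue 0; queue=[1,2,4,5]; order=3,0
step 3: dequeue 1; queue=[2,4,5]; order=3,0,1
step 4: dequeue 2; queue=[4,5]; order=3,0,1,2
step 5: dequeue 4; queue=[5]; order=3,0,1,2,4
step 6: dequeue 5; queue=[(empty)]; order=3,0,1,2,4,5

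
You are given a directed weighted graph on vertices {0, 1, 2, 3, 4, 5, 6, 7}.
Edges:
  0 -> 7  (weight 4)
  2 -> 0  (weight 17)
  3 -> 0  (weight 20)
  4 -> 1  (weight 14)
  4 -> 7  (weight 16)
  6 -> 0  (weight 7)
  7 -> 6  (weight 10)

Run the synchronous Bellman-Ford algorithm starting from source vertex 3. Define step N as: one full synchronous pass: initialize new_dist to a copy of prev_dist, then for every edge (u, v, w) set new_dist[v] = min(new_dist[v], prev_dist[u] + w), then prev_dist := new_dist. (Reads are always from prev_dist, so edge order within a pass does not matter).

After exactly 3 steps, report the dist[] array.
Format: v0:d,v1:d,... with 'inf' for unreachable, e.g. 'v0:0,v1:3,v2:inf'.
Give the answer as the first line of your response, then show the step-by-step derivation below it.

v0:20,v1:inf,v2:inf,v3:0,v4:inf,v5:inf,v6:34,v7:24

step 1: dist = v0:20,v1:inf,v2:inf,v3:0,v4:inf,v5:inf,v6:inf,v7:inf
step 2: dist = v0:20,v1:inf,v2:inf,v3:0,v4:inf,v5:inf,v6:inf,v7:24
step 3: dist = v0:20,v1:inf,v2:inf,v3:0,v4:inf,v5:inf,v6:34,v7:24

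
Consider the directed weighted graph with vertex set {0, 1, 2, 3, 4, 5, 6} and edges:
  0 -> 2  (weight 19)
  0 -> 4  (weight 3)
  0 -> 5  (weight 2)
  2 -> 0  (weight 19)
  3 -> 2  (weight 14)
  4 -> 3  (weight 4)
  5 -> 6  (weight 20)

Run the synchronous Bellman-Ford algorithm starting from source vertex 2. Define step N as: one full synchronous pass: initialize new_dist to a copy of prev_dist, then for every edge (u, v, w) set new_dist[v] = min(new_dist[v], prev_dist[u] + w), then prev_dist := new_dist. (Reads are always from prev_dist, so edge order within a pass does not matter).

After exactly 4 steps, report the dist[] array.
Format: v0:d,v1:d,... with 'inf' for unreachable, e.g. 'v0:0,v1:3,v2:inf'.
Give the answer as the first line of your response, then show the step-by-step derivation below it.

v0:19,v1:inf,v2:0,v3:26,v4:22,v5:21,v6:41

step 1: dist = v0:19,v1:inf,v2:0,v3:inf,v4:inf,v5:inf,v6:inf
step 2: dist = v0:19,v1:inf,v2:0,v3:inf,v4:22,v5:21,v6:inf
step 3: dist = v0:19,v1:inf,v2:0,v3:26,v4:22,v5:21,v6:41
step 4: dist = v0:19,v1:inf,v2:0,v3:26,v4:22,v5:21,v6:41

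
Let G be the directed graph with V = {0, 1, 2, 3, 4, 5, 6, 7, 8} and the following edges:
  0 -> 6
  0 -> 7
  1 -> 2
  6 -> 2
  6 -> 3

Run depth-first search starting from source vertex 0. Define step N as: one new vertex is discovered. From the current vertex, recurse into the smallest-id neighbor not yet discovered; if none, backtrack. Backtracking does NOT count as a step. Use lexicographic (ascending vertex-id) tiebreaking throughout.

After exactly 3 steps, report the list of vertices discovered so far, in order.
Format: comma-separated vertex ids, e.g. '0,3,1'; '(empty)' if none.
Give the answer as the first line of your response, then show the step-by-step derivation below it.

0,6,2

step 1: discover 0; path=0; order=0
step 2: discover 6; path=0>6; order=0,6
step 3: discover 2; path=0>6>2; order=0,6,2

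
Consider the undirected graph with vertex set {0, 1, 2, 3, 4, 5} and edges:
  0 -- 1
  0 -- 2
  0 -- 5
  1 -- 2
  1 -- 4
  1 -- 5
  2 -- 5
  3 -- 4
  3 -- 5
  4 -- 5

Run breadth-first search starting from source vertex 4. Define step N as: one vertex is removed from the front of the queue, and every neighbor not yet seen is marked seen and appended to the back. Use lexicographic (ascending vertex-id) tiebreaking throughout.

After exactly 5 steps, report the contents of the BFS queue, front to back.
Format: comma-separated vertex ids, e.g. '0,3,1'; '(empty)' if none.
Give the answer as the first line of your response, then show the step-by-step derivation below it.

2

step 1: dequeue 4; queue=[1,3,5]; order=4
step 2: dequeue 1; queue=[3,5,0,2]; order=4,1
step 3: dequeue 3; queue=[5,0,2]; order=4,1,3
step 4: dequeue 5; queue=[0,2]; order=4,1,3,5
step 5: dequeue 0; queue=[2]; order=4,1,3,5,0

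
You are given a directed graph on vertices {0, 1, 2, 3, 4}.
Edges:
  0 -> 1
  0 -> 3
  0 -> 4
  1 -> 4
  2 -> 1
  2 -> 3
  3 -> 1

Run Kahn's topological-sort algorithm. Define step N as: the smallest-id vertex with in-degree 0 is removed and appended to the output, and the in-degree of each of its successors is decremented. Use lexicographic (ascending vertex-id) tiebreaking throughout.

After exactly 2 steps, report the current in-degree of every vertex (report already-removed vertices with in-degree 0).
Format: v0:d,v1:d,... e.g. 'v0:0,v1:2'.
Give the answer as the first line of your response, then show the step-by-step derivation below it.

v0:0,v1:1,v2:0,v3:0,v4:1

step 1: output 0; order=[0]; indeg=(0,2,0,1,1)
step 2: output 2; order=[0,2]; indeg=(0,1,0,0,1)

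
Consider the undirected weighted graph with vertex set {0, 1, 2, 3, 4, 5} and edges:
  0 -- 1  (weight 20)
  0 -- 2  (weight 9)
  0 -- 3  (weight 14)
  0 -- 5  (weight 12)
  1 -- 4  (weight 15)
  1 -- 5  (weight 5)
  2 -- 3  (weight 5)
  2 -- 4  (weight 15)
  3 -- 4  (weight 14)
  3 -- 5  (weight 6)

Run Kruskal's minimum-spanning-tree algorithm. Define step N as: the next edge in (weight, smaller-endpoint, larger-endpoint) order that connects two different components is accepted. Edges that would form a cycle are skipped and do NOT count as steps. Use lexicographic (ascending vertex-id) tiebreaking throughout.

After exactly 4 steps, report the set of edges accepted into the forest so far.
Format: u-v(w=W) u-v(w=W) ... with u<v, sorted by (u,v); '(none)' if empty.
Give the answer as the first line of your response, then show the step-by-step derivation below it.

0-2(w=9) 1-5(w=5) 2-3(w=5) 3-5(w=6)

step 1: add edge 1-5 (w=5); MST = {1-5(w=5)}
step 2: add edge 2-3 (w=5); MST = {1-5(w=5) 2-3(w=5)}
step 3: add edge 3-5 (w=6); MST = {1-5(w=5) 2-3(w=5) 3-5(w=6)}
step 4: add edge 0-2 (w=9); MST = {0-2(w=9) 1-5(w=5) 2-3(w=5) 3-5(w=6)}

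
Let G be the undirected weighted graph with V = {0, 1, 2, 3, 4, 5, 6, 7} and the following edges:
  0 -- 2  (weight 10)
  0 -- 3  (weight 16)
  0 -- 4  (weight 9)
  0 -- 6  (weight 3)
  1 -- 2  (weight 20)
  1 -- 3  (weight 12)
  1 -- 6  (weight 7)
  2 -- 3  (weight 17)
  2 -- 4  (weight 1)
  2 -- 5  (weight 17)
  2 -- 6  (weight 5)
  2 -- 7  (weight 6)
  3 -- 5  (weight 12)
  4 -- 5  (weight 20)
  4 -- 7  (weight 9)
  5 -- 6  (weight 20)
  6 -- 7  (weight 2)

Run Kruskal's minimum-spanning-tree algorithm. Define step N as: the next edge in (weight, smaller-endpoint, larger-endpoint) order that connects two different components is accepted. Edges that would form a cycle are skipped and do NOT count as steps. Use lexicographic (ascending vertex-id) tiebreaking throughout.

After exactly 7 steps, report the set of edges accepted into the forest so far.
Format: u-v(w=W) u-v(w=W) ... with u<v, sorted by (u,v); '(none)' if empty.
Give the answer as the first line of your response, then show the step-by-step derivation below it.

0-6(w=3) 1-3(w=12) 1-6(w=7) 2-4(w=1) 2-6(w=5) 3-5(w=12) 6-7(w=2)

step 1: add edge 2-4 (w=1); MST = {2-4(w=1)}
step 2: add edge 6-7 (w=2); MST = {2-4(w=1) 6-7(w=2)}
step 3: add edge 0-6 (w=3); MST = {0-6(w=3) 2-4(w=1) 6-7(w=2)}
step 4: add edge 2-6 (w=5); MST = {0-6(w=3) 2-4(w=1) 2-6(w=5) 6-7(w=2)}
step 5: add edge 1-6 (w=7); MST = {0-6(w=3) 1-6(w=7) 2-4(w=1) 2-6(w=5) 6-7(w=2)}
step 6: add edge 1-3 (w=12); MST = {0-6(w=3) 1-3(w=12) 1-6(w=7) 2-4(w=1) 2-6(w=5) 6-7(w=2)}
step 7: add edge 3-5 (w=12); MST = {0-6(w=3) 1-3(w=12) 1-6(w=7) 2-4(w=1) 2-6(w=5) 3-5(w=12) 6-7(w=2)}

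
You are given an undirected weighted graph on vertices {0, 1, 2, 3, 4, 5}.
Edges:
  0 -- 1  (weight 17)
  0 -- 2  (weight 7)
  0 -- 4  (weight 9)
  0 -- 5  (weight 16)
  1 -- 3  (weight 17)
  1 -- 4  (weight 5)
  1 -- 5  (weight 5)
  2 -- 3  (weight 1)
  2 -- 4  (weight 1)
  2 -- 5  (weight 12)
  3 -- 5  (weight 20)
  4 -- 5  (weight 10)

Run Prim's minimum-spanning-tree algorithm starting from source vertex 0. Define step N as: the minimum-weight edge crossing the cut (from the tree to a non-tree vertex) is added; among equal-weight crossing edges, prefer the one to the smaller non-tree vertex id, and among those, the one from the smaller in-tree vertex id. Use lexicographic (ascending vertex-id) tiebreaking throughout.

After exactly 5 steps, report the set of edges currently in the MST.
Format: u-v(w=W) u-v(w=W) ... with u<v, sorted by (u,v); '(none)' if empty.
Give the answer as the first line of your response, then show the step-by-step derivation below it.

0-2(w=7) 1-4(w=5) 1-5(w=5) 2-3(w=1) 2-4(w=1)

step 1: add edge 0-2 (w=7); MST = {0-2(w=7)}
step 2: add edge 2-3 (w=1); MST = {0-2(w=7) 2-3(w=1)}
step 3: add edge 2-4 (w=1); MST = {0-2(w=7) 2-3(w=1) 2-4(w=1)}
step 4: add edge 1-4 (w=5); MST = {0-2(w=7) 1-4(w=5) 2-3(w=1) 2-4(w=1)}
step 5: add edge 1-5 (w=5); MST = {0-2(w=7) 1-4(w=5) 1-5(w=5) 2-3(w=1) 2-4(w=1)}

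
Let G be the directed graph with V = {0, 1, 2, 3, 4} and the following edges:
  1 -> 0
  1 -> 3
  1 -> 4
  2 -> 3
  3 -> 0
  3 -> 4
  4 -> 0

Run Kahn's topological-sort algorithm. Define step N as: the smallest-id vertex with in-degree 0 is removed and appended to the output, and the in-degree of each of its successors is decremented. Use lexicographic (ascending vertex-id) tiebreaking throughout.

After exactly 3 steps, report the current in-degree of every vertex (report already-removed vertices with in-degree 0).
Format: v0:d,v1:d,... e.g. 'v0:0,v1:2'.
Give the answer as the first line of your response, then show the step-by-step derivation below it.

v0:1,v1:0,v2:0,v3:0,v4:0

step 1: output 1; order=[1]; indeg=(2,0,0,1,1)
step 2: output 2; order=[1,2]; indeg=(2,0,0,0,1)
step 3: output 3; order=[1,2,3]; indeg=(1,0,0,0,0)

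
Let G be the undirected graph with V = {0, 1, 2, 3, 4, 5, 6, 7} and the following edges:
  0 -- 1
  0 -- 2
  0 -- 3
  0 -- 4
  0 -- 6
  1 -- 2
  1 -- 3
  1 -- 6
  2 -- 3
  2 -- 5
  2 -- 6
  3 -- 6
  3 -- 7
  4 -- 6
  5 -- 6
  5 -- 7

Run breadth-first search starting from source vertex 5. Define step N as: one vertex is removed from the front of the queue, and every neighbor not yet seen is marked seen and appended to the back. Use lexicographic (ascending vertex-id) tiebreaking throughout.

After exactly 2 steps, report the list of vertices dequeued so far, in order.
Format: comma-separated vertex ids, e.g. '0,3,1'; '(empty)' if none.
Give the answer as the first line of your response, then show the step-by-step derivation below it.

5,2

step 1: dequeue 5; queue=[2,6,7]; order=5
step 2: dequeue 2; queue=[6,7,0,1,3]; order=5,2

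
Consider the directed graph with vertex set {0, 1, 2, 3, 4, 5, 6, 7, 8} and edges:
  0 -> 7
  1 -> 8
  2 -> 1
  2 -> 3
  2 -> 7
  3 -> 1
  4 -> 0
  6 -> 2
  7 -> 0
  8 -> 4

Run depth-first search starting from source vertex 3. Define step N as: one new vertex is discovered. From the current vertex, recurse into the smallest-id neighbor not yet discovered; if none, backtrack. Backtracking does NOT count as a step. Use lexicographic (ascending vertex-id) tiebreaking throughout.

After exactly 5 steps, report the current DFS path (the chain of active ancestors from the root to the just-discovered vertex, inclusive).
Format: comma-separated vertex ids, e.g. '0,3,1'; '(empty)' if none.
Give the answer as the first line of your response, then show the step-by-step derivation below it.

3,1,8,4,0

step 1: discover 3; path=3; order=3
step 2: discover 1; path=3>1; order=3,1
step 3: discover 8; path=3>1>8; order=3,1,8
step 4: discover 4; path=3>1>8>4; order=3,1,8,4
step 5: discover 0; path=3>1>8>4>0; order=3,1,8,4,0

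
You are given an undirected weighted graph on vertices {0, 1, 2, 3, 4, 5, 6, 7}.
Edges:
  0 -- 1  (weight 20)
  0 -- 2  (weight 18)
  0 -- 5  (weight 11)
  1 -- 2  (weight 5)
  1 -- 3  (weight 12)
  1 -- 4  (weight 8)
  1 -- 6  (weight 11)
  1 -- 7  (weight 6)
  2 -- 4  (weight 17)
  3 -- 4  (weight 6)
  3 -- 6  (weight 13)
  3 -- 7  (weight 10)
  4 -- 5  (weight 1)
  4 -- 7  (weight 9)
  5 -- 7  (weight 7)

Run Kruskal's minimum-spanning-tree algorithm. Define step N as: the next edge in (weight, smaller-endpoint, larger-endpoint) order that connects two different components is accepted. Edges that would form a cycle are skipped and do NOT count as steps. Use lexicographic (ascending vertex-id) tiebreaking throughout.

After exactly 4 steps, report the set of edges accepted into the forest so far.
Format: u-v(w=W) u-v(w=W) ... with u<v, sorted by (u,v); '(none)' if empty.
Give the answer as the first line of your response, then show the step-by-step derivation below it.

1-2(w=5) 1-7(w=6) 3-4(w=6) 4-5(w=1)

step 1: add edge 4-5 (w=1); MST = {4-5(w=1)}
step 2: add edge 1-2 (w=5); MST = {1-2(w=5) 4-5(w=1)}
step 3: add edge 1-7 (w=6); MST = {1-2(w=5) 1-7(w=6) 4-5(w=1)}
step 4: add edge 3-4 (w=6); MST = {1-2(w=5) 1-7(w=6) 3-4(w=6) 4-5(w=1)}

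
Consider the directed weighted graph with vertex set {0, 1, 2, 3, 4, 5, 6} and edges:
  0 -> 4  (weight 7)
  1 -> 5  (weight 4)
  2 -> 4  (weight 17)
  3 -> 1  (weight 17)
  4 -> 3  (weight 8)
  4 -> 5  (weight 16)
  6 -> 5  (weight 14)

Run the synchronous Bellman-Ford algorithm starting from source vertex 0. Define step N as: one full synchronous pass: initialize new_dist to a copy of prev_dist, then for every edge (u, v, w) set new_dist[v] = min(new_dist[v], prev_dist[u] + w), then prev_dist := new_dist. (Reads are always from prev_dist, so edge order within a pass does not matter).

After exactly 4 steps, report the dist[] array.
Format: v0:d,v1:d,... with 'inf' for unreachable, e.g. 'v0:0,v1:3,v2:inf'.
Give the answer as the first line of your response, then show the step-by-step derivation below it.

v0:0,v1:32,v2:inf,v3:15,v4:7,v5:23,v6:inf

step 1: dist = v0:0,v1:inf,v2:inf,v3:inf,v4:7,v5:inf,v6:inf
step 2: dist = v0:0,v1:inf,v2:inf,v3:15,v4:7,v5:23,v6:inf
step 3: dist = v0:0,v1:32,v2:inf,v3:15,v4:7,v5:23,v6:inf
step 4: dist = v0:0,v1:32,v2:inf,v3:15,v4:7,v5:23,v6:inf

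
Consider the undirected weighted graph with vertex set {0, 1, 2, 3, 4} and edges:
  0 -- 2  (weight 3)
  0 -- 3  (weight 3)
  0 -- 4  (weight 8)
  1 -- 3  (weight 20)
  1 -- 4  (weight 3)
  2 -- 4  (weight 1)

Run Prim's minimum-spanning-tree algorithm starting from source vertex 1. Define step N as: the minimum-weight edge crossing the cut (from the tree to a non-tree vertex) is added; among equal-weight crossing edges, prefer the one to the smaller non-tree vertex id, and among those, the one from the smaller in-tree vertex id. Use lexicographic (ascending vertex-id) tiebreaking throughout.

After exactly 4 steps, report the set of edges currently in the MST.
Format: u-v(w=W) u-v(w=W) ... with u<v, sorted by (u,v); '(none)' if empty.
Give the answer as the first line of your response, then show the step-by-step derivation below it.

0-2(w=3) 0-3(w=3) 1-4(w=3) 2-4(w=1)

step 1: add edge 1-4 (w=3); MST = {1-4(w=3)}
step 2: add edge 2-4 (w=1); MST = {1-4(w=3) 2-4(w=1)}
step 3: add edge 0-2 (w=3); MST = {0-2(w=3) 1-4(w=3) 2-4(w=1)}
step 4: add edge 0-3 (w=3); MST = {0-2(w=3) 0-3(w=3) 1-4(w=3) 2-4(w=1)}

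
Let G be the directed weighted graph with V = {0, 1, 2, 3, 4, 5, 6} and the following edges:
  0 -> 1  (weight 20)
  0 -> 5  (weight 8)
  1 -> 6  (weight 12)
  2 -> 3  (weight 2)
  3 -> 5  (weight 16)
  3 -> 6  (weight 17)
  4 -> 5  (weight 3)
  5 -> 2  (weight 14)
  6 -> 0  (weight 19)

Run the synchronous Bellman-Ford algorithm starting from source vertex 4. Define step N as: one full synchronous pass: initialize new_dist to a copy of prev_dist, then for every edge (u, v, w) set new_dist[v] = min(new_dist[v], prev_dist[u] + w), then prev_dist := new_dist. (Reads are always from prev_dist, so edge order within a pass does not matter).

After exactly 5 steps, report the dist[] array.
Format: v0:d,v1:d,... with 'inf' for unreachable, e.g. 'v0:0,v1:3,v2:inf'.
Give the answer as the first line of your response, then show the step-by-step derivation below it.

v0:55,v1:inf,v2:17,v3:19,v4:0,v5:3,v6:36

step 1: dist = v0:inf,v1:inf,v2:inf,v3:inf,v4:0,v5:3,v6:inf
step 2: dist = v0:inf,v1:inf,v2:17,v3:inf,v4:0,v5:3,v6:inf
step 3: dist = v0:inf,v1:inf,v2:17,v3:19,v4:0,v5:3,v6:inf
step 4: dist = v0:inf,v1:inf,v2:17,v3:19,v4:0,v5:3,v6:36
step 5: dist = v0:55,v1:inf,v2:17,v3:19,v4:0,v5:3,v6:36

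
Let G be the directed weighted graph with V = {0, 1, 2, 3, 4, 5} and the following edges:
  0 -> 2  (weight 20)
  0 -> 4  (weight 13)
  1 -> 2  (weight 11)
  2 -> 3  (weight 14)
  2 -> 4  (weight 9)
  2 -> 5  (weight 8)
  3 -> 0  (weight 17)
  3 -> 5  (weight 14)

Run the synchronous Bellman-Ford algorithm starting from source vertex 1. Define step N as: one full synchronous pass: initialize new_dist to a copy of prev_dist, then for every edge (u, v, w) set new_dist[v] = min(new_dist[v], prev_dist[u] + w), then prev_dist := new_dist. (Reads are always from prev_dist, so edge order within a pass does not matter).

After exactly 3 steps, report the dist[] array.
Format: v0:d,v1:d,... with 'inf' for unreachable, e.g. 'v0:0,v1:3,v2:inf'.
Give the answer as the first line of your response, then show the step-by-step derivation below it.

v0:42,v1:0,v2:11,v3:25,v4:20,v5:19

step 1: dist = v0:inf,v1:0,v2:11,v3:inf,v4:inf,v5:inf
step 2: dist = v0:inf,v1:0,v2:11,v3:25,v4:20,v5:19
step 3: dist = v0:42,v1:0,v2:11,v3:25,v4:20,v5:19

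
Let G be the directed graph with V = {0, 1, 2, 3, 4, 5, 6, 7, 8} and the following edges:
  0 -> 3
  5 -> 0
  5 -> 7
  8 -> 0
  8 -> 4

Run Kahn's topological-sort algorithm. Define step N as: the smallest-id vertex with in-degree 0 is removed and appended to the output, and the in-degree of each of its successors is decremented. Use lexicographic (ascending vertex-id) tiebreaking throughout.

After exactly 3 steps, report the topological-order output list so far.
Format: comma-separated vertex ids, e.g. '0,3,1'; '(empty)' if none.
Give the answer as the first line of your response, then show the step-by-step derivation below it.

1,2,5

step 1: output 1; order=[1]; indeg=(2,0,0,1,1,0,0,1,0)
step 2: output 2; order=[1,2]; indeg=(2,0,0,1,1,0,0,1,0)
step 3: output 5; order=[1,2,5]; indeg=(1,0,0,1,1,0,0,0,0)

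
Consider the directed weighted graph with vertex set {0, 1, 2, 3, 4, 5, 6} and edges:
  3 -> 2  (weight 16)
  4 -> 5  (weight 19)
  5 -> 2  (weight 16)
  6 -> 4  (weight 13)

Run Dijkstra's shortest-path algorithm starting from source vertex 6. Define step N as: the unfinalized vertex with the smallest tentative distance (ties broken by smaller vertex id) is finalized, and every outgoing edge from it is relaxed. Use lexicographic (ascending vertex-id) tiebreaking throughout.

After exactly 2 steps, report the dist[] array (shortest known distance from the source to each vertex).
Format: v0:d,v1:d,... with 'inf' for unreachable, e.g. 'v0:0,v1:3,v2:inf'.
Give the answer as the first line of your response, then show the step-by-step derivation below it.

v0:inf,v1:inf,v2:inf,v3:inf,v4:13,v5:32,v6:0

step 1: dist = v0:inf,v1:inf,v2:inf,v3:inf,v4:13,v5:inf,v6:0
step 2: dist = v0:inf,v1:inf,v2:inf,v3:inf,v4:13,v5:32,v6:0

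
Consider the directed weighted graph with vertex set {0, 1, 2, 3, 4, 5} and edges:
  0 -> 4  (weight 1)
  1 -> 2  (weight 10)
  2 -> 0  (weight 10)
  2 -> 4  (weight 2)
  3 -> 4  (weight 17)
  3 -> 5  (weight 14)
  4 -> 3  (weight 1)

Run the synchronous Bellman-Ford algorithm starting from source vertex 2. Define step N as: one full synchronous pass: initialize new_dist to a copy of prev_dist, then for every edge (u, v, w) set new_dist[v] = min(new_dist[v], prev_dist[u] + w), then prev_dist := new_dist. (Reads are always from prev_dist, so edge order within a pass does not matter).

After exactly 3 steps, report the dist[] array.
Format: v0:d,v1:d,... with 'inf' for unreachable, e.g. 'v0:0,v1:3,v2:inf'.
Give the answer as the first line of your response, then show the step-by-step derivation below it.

v0:10,v1:inf,v2:0,v3:3,v4:2,v5:17

step 1: dist = v0:10,v1:inf,v2:0,v3:inf,v4:2,v5:inf
step 2: dist = v0:10,v1:inf,v2:0,v3:3,v4:2,v5:inf
step 3: dist = v0:10,v1:inf,v2:0,v3:3,v4:2,v5:17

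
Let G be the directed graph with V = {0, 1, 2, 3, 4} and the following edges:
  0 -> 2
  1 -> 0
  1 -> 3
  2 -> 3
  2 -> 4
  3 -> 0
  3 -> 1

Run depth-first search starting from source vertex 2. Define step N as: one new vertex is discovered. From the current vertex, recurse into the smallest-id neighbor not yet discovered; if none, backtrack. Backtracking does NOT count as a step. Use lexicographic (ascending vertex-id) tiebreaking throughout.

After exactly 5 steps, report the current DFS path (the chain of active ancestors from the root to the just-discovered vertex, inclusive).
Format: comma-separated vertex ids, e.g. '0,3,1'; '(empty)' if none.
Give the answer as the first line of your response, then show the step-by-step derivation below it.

2,4

step 1: discover 2; path=2; order=2
step 2: discover 3; path=2>3; order=2,3
step 3: discover 0; path=2>3>0; order=2,3,0
step 4: discover 1; path=2>3>1; order=2,3,0,1
step 5: discover 4; path=2>4; order=2,3,0,1,4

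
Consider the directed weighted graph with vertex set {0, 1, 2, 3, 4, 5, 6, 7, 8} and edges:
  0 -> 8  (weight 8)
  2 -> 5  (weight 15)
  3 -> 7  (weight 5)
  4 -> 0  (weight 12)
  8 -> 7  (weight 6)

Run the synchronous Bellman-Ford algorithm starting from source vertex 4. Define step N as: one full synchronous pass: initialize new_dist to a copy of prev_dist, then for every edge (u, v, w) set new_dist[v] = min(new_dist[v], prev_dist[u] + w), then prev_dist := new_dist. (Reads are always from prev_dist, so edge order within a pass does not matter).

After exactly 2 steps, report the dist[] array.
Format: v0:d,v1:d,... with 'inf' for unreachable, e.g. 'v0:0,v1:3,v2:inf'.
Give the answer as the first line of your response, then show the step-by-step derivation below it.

v0:12,v1:inf,v2:inf,v3:inf,v4:0,v5:inf,v6:inf,v7:inf,v8:20

step 1: dist = v0:12,v1:inf,v2:inf,v3:inf,v4:0,v5:inf,v6:inf,v7:inf,v8:inf
step 2: dist = v0:12,v1:inf,v2:inf,v3:inf,v4:0,v5:inf,v6:inf,v7:inf,v8:20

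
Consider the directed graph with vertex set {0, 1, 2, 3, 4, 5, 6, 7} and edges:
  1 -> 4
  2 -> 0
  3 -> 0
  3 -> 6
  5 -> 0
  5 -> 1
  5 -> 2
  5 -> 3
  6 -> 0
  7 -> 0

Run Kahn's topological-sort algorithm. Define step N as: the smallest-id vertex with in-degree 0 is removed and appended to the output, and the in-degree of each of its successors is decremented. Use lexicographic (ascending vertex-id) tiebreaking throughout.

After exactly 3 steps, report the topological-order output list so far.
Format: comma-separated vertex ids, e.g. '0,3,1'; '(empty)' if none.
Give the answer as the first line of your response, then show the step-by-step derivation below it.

5,1,2

step 1: output 5; order=[5]; indeg=(4,0,0,0,1,0,1,0)
step 2: output 1; order=[5,1]; indeg=(4,0,0,0,0,0,1,0)
step 3: output 2; order=[5,1,2]; indeg=(3,0,0,0,0,0,1,0)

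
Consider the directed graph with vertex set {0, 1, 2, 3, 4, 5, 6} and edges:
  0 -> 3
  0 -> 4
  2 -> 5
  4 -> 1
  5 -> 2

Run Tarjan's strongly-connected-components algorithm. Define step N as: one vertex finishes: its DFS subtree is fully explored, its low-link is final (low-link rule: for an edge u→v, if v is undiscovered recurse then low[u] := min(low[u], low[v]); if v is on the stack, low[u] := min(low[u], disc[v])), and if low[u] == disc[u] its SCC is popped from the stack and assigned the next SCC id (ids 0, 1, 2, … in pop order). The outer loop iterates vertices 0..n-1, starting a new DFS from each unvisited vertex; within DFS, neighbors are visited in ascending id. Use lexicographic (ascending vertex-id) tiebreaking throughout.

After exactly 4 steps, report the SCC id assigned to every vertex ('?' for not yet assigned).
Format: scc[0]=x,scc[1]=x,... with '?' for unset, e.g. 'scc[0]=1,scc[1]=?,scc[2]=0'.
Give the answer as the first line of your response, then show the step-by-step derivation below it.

scc[0]=3,scc[1]=1,scc[2]=?,scc[3]=0,scc[4]=2,scc[5]=?,scc[6]=?

step 1: low=(low[0]=0,low[1]=?,low[2]=?,low[3]=1,low[4]=?,low[5]=?,low[6]=?); scc=(scc[0]=?,scc[1]=?,scc[2]=?,scc[3]=0,scc[4]=?,scc[5]=?,scc[6]=?)
step 2: low=(low[0]=0,low[1]=3,low[2]=?,low[3]=1,low[4]=2,low[5]=?,low[6]=?); scc=(scc[0]=?,scc[1]=1,scc[2]=?,scc[3]=0,scc[4]=?,scc[5]=?,scc[6]=?)
step 3: low=(low[0]=0,low[1]=3,low[2]=?,low[3]=1,low[4]=2,low[5]=?,low[6]=?); scc=(scc[0]=?,scc[1]=1,scc[2]=?,scc[3]=0,scc[4]=2,scc[5]=?,scc[6]=?)
step 4: low=(low[0]=0,low[1]=3,low[2]=?,low[3]=1,low[4]=2,low[5]=?,low[6]=?); scc=(scc[0]=3,scc[1]=1,scc[2]=?,scc[3]=0,scc[4]=2,scc[5]=?,scc[6]=?)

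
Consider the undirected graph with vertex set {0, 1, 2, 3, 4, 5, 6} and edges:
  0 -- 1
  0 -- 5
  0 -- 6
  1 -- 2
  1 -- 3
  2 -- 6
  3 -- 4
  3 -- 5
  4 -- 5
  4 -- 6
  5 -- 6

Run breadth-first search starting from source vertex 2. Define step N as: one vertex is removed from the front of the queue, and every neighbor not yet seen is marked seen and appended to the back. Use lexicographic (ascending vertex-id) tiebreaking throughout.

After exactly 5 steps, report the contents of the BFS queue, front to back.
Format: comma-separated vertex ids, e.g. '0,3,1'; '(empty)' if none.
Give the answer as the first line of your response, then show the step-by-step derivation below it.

4,5

step 1: dequeue 2; queue=[1,6]; order=2
step 2: dequeue 1; queue=[6,0,3]; order=2,1
step 3: dequeue 6; queue=[0,3,4,5]; order=2,1,6
step 4: dequeue 0; queue=[3,4,5]; order=2,1,6,0
step 5: dequeue 3; queue=[4,5]; order=2,1,6,0,3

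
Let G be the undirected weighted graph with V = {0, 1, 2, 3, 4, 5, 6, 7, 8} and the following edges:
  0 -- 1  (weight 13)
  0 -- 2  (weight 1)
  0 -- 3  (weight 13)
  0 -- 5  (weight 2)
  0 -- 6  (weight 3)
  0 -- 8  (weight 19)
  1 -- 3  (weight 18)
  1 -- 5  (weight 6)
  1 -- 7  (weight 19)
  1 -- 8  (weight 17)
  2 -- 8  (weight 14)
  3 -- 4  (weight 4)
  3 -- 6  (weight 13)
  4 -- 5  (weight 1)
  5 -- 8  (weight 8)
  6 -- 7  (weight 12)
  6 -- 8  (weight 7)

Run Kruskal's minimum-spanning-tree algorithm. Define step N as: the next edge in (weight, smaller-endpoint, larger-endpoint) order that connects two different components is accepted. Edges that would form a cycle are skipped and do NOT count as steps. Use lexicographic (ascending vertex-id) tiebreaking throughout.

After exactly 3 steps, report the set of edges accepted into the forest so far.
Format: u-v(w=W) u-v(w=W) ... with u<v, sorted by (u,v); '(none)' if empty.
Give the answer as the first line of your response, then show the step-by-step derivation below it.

0-2(w=1) 0-5(w=2) 4-5(w=1)

step 1: add edge 0-2 (w=1); MST = {0-2(w=1)}
step 2: add edge 4-5 (w=1); MST = {0-2(w=1) 4-5(w=1)}
step 3: add edge 0-5 (w=2); MST = {0-2(w=1) 0-5(w=2) 4-5(w=1)}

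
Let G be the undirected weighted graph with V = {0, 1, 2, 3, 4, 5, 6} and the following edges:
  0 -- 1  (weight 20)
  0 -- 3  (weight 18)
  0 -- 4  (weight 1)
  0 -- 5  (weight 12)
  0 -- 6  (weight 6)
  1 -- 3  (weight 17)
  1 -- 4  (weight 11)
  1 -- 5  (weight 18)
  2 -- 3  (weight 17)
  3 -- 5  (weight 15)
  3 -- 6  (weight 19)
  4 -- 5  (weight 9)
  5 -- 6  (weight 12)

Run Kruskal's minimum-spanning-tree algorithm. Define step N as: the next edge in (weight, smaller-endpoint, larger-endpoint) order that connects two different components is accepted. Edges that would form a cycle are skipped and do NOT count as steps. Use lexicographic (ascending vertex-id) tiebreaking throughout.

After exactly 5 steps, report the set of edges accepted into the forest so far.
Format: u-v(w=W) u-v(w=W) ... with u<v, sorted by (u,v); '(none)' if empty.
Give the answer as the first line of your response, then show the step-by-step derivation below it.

0-4(w=1) 0-6(w=6) 1-4(w=11) 3-5(w=15) 4-5(w=9)

step 1: add edge 0-4 (w=1); MST = {0-4(w=1)}
step 2: add edge 0-6 (w=6); MST = {0-4(w=1) 0-6(w=6)}
step 3: add edge 4-5 (w=9); MST = {0-4(w=1) 0-6(w=6) 4-5(w=9)}
step 4: add edge 1-4 (w=11); MST = {0-4(w=1) 0-6(w=6) 1-4(w=11) 4-5(w=9)}
step 5: add edge 3-5 (w=15); MST = {0-4(w=1) 0-6(w=6) 1-4(w=11) 3-5(w=15) 4-5(w=9)}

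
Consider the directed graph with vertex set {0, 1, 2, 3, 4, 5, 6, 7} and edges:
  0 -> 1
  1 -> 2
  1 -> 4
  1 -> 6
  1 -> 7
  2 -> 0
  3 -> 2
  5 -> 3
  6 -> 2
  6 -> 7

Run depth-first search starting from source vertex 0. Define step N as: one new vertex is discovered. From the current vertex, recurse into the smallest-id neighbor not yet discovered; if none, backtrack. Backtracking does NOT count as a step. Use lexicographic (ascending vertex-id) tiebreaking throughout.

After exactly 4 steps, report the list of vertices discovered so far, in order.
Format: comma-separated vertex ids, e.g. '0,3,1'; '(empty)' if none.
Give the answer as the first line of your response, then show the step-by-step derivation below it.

0,1,2,4

step 1: discover 0; path=0; order=0
step 2: discover 1; path=0>1; order=0,1
step 3: discover 2; path=0>1>2; order=0,1,2
step 4: discover 4; path=0>1>4; order=0,1,2,4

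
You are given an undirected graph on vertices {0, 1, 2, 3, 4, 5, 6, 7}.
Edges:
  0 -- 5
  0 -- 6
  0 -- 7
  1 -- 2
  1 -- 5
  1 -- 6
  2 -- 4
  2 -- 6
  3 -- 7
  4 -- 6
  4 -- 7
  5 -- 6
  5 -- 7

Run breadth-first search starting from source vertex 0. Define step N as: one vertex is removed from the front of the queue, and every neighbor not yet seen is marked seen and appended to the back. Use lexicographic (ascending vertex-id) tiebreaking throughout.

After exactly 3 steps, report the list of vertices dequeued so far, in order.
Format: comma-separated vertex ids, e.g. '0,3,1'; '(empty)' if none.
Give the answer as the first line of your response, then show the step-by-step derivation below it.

0,5,6

step 1: dequeue 0; queue=[5,6,7]; order=0
step 2: dequeue 5; queue=[6,7,1]; order=0,5
step 3: dequeue 6; queue=[7,1,2,4]; order=0,5,6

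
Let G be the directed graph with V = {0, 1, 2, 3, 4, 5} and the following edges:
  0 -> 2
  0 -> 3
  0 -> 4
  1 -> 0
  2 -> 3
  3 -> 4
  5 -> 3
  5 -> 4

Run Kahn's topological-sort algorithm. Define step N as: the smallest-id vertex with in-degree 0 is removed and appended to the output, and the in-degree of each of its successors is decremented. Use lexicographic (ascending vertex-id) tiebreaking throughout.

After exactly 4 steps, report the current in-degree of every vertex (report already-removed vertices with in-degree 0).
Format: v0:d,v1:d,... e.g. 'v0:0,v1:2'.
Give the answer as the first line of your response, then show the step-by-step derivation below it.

v0:0,v1:0,v2:0,v3:0,v4:1,v5:0

step 1: output 1; order=[1]; indeg=(0,0,1,3,3,0)
step 2: output 0; order=[1,0]; indeg=(0,0,0,2,2,0)
step 3: output 2; order=[1,0,2]; indeg=(0,0,0,1,2,0)
step 4: output 5; order=[1,0,2,5]; indeg=(0,0,0,0,1,0)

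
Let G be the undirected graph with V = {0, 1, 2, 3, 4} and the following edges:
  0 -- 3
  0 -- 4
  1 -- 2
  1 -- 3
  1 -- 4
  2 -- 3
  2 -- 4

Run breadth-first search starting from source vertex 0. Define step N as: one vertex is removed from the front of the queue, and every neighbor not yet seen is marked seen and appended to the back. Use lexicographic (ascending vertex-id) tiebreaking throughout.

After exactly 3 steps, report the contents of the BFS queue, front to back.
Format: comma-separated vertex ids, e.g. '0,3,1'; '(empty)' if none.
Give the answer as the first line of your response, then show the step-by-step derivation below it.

1,2

step 1: dequeue 0; queue=[3,4]; order=0
step 2: dequeue 3; queue=[4,1,2]; order=0,3
step 3: dequeue 4; queue=[1,2]; order=0,3,4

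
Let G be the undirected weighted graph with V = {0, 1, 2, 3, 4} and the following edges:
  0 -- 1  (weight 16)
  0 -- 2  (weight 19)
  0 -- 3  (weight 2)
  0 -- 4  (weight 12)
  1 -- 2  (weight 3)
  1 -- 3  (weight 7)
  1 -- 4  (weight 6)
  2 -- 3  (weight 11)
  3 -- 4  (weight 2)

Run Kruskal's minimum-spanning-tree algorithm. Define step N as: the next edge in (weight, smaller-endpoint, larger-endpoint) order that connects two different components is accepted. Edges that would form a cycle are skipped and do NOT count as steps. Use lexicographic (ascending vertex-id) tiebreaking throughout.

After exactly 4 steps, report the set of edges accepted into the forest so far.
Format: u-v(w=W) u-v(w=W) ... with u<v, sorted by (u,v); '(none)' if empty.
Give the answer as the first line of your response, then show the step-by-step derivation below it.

0-3(w=2) 1-2(w=3) 1-4(w=6) 3-4(w=2)

step 1: add edge 0-3 (w=2); MST = {0-3(w=2)}
step 2: add edge 3-4 (w=2); MST = {0-3(w=2) 3-4(w=2)}
step 3: add edge 1-2 (w=3); MST = {0-3(w=2) 1-2(w=3) 3-4(w=2)}
step 4: add edge 1-4 (w=6); MST = {0-3(w=2) 1-2(w=3) 1-4(w=6) 3-4(w=2)}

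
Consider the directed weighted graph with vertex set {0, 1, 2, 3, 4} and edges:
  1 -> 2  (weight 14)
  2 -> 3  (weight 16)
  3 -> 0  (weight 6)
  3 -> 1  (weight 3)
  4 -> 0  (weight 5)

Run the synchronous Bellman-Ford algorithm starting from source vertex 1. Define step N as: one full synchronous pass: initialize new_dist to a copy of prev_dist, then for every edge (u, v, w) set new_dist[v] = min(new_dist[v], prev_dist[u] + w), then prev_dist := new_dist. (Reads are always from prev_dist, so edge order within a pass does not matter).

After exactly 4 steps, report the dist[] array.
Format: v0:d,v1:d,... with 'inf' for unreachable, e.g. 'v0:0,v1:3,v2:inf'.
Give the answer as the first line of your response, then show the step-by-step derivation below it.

v0:36,v1:0,v2:14,v3:30,v4:inf

step 1: dist = v0:inf,v1:0,v2:14,v3:inf,v4:inf
step 2: dist = v0:inf,v1:0,v2:14,v3:30,v4:inf
step 3: dist = v0:36,v1:0,v2:14,v3:30,v4:inf
step 4: dist = v0:36,v1:0,v2:14,v3:30,v4:inf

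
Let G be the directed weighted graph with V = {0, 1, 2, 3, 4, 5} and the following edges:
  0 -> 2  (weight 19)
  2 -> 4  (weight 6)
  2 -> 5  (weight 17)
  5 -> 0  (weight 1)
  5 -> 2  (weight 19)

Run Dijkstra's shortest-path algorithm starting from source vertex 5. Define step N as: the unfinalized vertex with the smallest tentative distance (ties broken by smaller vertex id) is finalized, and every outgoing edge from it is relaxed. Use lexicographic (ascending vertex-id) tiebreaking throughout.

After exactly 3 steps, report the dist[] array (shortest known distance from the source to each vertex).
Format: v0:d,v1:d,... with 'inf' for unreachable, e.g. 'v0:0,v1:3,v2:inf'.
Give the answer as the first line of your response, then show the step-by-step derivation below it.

v0:1,v1:inf,v2:19,v3:inf,v4:25,v5:0

step 1: dist = v0:1,v1:inf,v2:19,v3:inf,v4:inf,v5:0
step 2: dist = v0:1,v1:inf,v2:19,v3:inf,v4:inf,v5:0
step 3: dist = v0:1,v1:inf,v2:19,v3:inf,v4:25,v5:0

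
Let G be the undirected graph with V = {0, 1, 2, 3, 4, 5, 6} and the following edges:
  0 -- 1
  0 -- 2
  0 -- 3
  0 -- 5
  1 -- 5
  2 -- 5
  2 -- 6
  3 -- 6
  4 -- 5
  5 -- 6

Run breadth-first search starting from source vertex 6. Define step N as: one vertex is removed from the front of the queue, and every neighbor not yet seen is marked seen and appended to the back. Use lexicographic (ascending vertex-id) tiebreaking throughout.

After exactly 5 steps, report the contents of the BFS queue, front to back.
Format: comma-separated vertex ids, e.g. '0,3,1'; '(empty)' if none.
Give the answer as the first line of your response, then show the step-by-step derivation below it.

1,4

step 1: dequeue 6; queue=[2,3,5]; order=6
step 2: dequeue 2; queue=[3,5,0]; order=6,2
step 3: dequeue 3; queue=[5,0]; order=6,2,3
step 4: dequeue 5; queue=[0,1,4]; order=6,2,3,5
step 5: dequeue 0; queue=[1,4]; order=6,2,3,5,0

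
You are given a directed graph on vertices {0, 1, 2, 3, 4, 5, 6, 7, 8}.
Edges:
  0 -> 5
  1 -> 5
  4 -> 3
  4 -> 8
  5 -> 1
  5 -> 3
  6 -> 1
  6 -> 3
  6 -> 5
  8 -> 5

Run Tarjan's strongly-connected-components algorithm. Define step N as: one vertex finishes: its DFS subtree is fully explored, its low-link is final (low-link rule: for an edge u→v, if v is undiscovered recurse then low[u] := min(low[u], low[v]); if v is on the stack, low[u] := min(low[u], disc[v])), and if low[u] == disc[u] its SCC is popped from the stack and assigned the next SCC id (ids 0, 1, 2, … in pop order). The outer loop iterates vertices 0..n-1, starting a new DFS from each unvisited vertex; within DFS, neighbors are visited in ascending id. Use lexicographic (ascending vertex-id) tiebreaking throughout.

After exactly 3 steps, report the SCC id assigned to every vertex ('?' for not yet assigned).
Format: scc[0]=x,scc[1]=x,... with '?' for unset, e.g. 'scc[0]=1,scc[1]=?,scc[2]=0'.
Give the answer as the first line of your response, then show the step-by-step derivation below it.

scc[0]=?,scc[1]=1,scc[2]=?,scc[3]=0,scc[4]=?,scc[5]=1,scc[6]=?,scc[7]=?,scc[8]=?

step 1: low=(low[0]=0,low[1]=1,low[2]=?,low[3]=?,low[4]=?,low[5]=1,low[6]=?,low[7]=?,low[8]=?); scc=(scc[0]=?,scc[1]=?,scc[2]=?,scc[3]=?,scc[4]=?,scc[5]=?,scc[6]=?,scc[7]=?,scc[8]=?)
step 2: low=(low[0]=0,low[1]=1,low[2]=?,low[3]=3,low[4]=?,low[5]=1,low[6]=?,low[7]=?,low[8]=?); scc=(scc[0]=?,scc[1]=?,scc[2]=?,scc[3]=0,scc[4]=?,scc[5]=?,scc[6]=?,scc[7]=?,scc[8]=?)
step 3: low=(low[0]=0,low[1]=1,low[2]=?,low[3]=3,low[4]=?,low[5]=1,low[6]=?,low[7]=?,low[8]=?); scc=(scc[0]=?,scc[1]=1,scc[2]=?,scc[3]=0,scc[4]=?,scc[5]=1,scc[6]=?,scc[7]=?,scc[8]=?)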